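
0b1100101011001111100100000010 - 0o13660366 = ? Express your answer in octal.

0o1437314014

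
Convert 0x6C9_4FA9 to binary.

0b110110010010100111110101001

Expand each hex digit to 4 bits: 6=0110 C=1100 9=1001 4=0100 F=1111 A=1010 9=1001.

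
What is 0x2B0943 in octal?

Expand each hex digit to 4 bits: 2=0010 B=1011 0=0000 9=1001 4=0100 3=0011.
Group the bits in threes: 001 010 110 000 100 101 000 011 → 12604503.

0o12604503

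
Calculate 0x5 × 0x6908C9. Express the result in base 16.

0x20D2BED

Multiply each base-16 digit by 5, carrying:
  9×5 = 45 → write D carry 2
  C×5+2 = 62 → write E carry 3
  8×5+3 = 43 → write B carry 2
  0×5+2 = 2 → write 2
  9×5 = 45 → write D carry 2
  6×5+2 = 32 → write 0 carry 2
  remaining carry: 2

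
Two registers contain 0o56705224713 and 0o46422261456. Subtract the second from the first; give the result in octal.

0o10262743235

Subtract column by column in base 8:
  3-6 → 5 (borrow)
  1-5-1 → 3 (borrow)
  7-4-1 → 2
  4-1 → 3
  2-6 → 4 (borrow)
  2-2-1 → 7 (borrow)
  5-2-1 → 2
  0-2 → 6 (borrow)
  7-4-1 → 2
  6-6 → 0
  5-4 → 1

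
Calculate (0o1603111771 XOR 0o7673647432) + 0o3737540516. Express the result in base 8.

First 0o1603111771 XOR 0o7673647432 = 0o6070756343.
Add column by column in base 8, right to left:
  3+6 = 1 carry 1
  4+1+1 = 6
  3+5 = 0 carry 1
  6+0+1 = 7
  5+4 = 1 carry 1
  7+5+1 = 5 carry 1
  0+7+1 = 0 carry 1
  7+3+1 = 3 carry 1
  0+7+1 = 0 carry 1
  6+3+1 = 2 carry 1
  final carry 1

0o12030517061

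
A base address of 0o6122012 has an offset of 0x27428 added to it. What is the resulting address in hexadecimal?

0x1b1832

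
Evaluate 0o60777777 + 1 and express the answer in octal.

0o61000000

The trailing 6 digits are 7 (max in base 8), so adding 1 cascades: they roll to 0 and the next digit up increments.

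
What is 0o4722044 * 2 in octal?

0o11644110

Multiply each base-8 digit by 2, carrying:
  4×2 = 8 → write 0 carry 1
  4×2+1 = 9 → write 1 carry 1
  0×2+1 = 1 → write 1
  2×2 = 4 → write 4
  2×2 = 4 → write 4
  7×2 = 14 → write 6 carry 1
  4×2+1 = 9 → write 1 carry 1
  remaining carry: 1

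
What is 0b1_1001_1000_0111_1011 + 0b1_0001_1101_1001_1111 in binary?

Add column by column in base 2, right to left:
  1+1 = 0 carry 1
  1+1+1 = 1 carry 1
  0+1+1 = 0 carry 1
  1+1+1 = 1 carry 1
  1+1+1 = 1 carry 1
  1+0+1 = 0 carry 1
  1+0+1 = 0 carry 1
  0+1+1 = 0 carry 1
  0+1+1 = 0 carry 1
  0+0+1 = 1
  0+1 = 1
  1+1 = 0 carry 1
  1+1+1 = 1 carry 1
  0+0+1 = 1
  0+0 = 0
  1+0 = 1
  1+1 = 0 carry 1
  final carry 1

0b101011011000011010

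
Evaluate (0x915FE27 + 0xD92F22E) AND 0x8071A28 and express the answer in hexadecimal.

Add column by column in base 16, right to left:
  7+E = 5 carry 1
  2+2+1 = 5
  E+2 = 0 carry 1
  F+F+1 = F carry 1
  5+2+1 = 8
  1+9 = A
  9+D = 6 carry 1
  final carry 1
Sum = 0x16A8F055; now AND with 0x8071A28:
  1&0=0, 6&8=0, A&0=0, 8&7=0, F&1=1, 0&A=0, 5&2=0, 5&8=0

0x1000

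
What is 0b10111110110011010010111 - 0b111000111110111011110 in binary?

Subtract column by column in base 2:
  1-0 → 1
  1-1 → 0
  1-1 → 0
  0-1 → 1 (borrow)
  1-1-1 → 1 (borrow)
  0-0-1 → 1 (borrow)
  0-1-1 → 0 (borrow)
  1-1-1 → 1 (borrow)
  0-1-1 → 0 (borrow)
  1-0-1 → 0
  1-1 → 0
  0-1 → 1 (borrow)
  0-1-1 → 0 (borrow)
  1-1-1 → 1 (borrow)
  1-1-1 → 1 (borrow)
  0-0-1 → 1 (borrow)
  1-0-1 → 0
  1-0 → 1
  1-1 → 0
  1-1 → 0
  1-1 → 0
  0-0 → 0
  1-0 → 1

0b10000101110100010111001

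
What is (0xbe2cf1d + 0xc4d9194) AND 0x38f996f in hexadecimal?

Add column by column in base 16, right to left:
  d+4 = 1 carry 1
  1+9+1 = b
  f+1 = 0 carry 1
  c+9+1 = 6 carry 1
  2+d+1 = 0 carry 1
  e+4+1 = 3 carry 1
  b+c+1 = 8 carry 1
  final carry 1
Sum = 0x183060b1; now AND with 0x38f996f:
  1&0=0, 8&3=0, 3&8=0, 0&f=0, 6&9=0, 0&9=0, b&6=2, 1&f=1

0x21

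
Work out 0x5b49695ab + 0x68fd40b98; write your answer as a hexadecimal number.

Add column by column in base 16, right to left:
  b+8 = 3 carry 1
  a+9+1 = 4 carry 1
  5+b+1 = 1 carry 1
  9+0+1 = a
  6+4 = a
  9+d = 6 carry 1
  4+f+1 = 4 carry 1
  b+8+1 = 4 carry 1
  5+6+1 = c

0xc446aa143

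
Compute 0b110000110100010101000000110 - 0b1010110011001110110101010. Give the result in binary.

Subtract column by column in base 2:
  0-0 → 0
  1-1 → 0
  1-0 → 1
  0-1 → 1 (borrow)
  0-0-1 → 1 (borrow)
  0-1-1 → 0 (borrow)
  0-0-1 → 1 (borrow)
  0-1-1 → 0 (borrow)
  0-1-1 → 0 (borrow)
  1-0-1 → 0
  0-1 → 1 (borrow)
  1-1-1 → 1 (borrow)
  0-1-1 → 0 (borrow)
  1-0-1 → 0
  0-0 → 0
  0-1 → 1 (borrow)
  0-1-1 → 0 (borrow)
  1-0-1 → 0
  0-0 → 0
  1-1 → 0
  1-1 → 0
  0-0 → 0
  0-1 → 1 (borrow)
  0-0-1 → 1 (borrow)
  0-1-1 → 0 (borrow)
  1-0-1 → 0
  1-0 → 1

0b100110000001000110001011100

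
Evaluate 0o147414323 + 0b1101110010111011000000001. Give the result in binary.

0b11010101111000111011010100

0o147414323 = 0b1100111100001100011010011 in binary.
Add column by column in base 2, right to left:
  1+1 = 0 carry 1
  1+0+1 = 0 carry 1
  0+0+1 = 1
  0+0 = 0
  1+0 = 1
  0+0 = 0
  1+0 = 1
  1+0 = 1
  0+0 = 0
  0+1 = 1
  0+1 = 1
  1+0 = 1
  1+1 = 0 carry 1
  0+1+1 = 0 carry 1
  0+1+1 = 0 carry 1
  0+0+1 = 1
  0+1 = 1
  1+0 = 1
  1+0 = 1
  1+1 = 0 carry 1
  1+1+1 = 1 carry 1
  0+1+1 = 0 carry 1
  0+0+1 = 1
  1+1 = 0 carry 1
  1+1+1 = 1 carry 1
  final carry 1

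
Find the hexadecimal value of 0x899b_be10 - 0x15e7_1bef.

Subtract column by column in base 16:
  0-f → 1 (borrow)
  1-e-1 → 2 (borrow)
  e-b-1 → 2
  b-1 → a
  b-7 → 4
  9-e → b (borrow)
  9-5-1 → 3
  8-1 → 7

0x73b4a221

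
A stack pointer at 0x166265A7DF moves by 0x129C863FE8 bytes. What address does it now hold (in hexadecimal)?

Add column by column in base 16, right to left:
  F+8 = 7 carry 1
  D+E+1 = C carry 1
  7+F+1 = 7 carry 1
  A+3+1 = E
  5+6 = B
  6+8 = E
  2+C = E
  6+9 = F
  6+2 = 8
  1+1 = 2

0x28FEEBE7C7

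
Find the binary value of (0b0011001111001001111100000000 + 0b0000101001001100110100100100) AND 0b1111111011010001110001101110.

Add column by column in base 2, right to left:
  0+0 = 0
  0+0 = 0
  0+1 = 1
  0+0 = 0
  0+0 = 0
  0+1 = 1
  0+0 = 0
  0+0 = 0
  1+1 = 0 carry 1
  1+0+1 = 0 carry 1
  1+1+1 = 1 carry 1
  1+1+1 = 1 carry 1
  1+0+1 = 0 carry 1
  0+0+1 = 1
  0+1 = 1
  1+1 = 0 carry 1
  0+0+1 = 1
  0+0 = 0
  1+1 = 0 carry 1
  1+0+1 = 0 carry 1
  1+0+1 = 0 carry 1
  1+1+1 = 1 carry 1
  0+0+1 = 1
  0+1 = 1
  1+0 = 1
  1+0 = 1
Sum = 0b11111000010110110000100100; now AND with 0b1111111011010001110001101110:
  0011111000010110110000100100
& 1111111011010001110001101110
= 0011111000010000110000100100

0b11111000010000110000100100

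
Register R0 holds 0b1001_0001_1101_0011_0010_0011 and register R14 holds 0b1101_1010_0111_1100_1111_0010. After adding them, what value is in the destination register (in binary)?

Add column by column in base 2, right to left:
  1+0 = 1
  1+1 = 0 carry 1
  0+0+1 = 1
  0+0 = 0
  0+1 = 1
  1+1 = 0 carry 1
  0+1+1 = 0 carry 1
  0+1+1 = 0 carry 1
  1+0+1 = 0 carry 1
  1+0+1 = 0 carry 1
  0+1+1 = 0 carry 1
  0+1+1 = 0 carry 1
  1+1+1 = 1 carry 1
  0+1+1 = 0 carry 1
  1+1+1 = 1 carry 1
  1+0+1 = 0 carry 1
  1+0+1 = 0 carry 1
  0+1+1 = 0 carry 1
  0+0+1 = 1
  0+1 = 1
  1+1 = 0 carry 1
  0+0+1 = 1
  0+1 = 1
  1+1 = 0 carry 1
  final carry 1

0b1011011000101000000010101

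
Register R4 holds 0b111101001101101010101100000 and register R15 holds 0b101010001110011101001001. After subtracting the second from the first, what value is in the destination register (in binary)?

0b110111111011110111000010111

Subtract column by column in base 2:
  0-1 → 1 (borrow)
  0-0-1 → 1 (borrow)
  0-0-1 → 1 (borrow)
  0-1-1 → 0 (borrow)
  0-0-1 → 1 (borrow)
  1-0-1 → 0
  1-1 → 0
  0-0 → 0
  1-1 → 0
  0-1 → 1 (borrow)
  1-1-1 → 1 (borrow)
  0-0-1 → 1 (borrow)
  1-0-1 → 0
  0-1 → 1 (borrow)
  1-1-1 → 1 (borrow)
  1-1-1 → 1 (borrow)
  0-0-1 → 1 (borrow)
  1-0-1 → 0
  1-0 → 1
  0-1 → 1 (borrow)
  0-0-1 → 1 (borrow)
  1-1-1 → 1 (borrow)
  0-0-1 → 1 (borrow)
  1-1-1 → 1 (borrow)
  1-0-1 → 0
  1-0 → 1
  1-0 → 1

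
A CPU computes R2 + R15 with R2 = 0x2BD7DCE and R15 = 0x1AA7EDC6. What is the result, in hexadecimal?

0x1D656B94

Add column by column in base 16, right to left:
  E+6 = 4 carry 1
  C+C+1 = 9 carry 1
  D+D+1 = B carry 1
  7+E+1 = 6 carry 1
  D+7+1 = 5 carry 1
  B+A+1 = 6 carry 1
  2+A+1 = D
  0+1 = 1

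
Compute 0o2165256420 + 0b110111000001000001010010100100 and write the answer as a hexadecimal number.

0x48D971B4

0o2165256420 = 0x11D55D10 in hexadecimal.
0b110111000001000001010010100100 = 0x370414A4 in hexadecimal.
Add column by column in base 16, right to left:
  0+4 = 4
  1+A = B
  D+4 = 1 carry 1
  5+1+1 = 7
  5+4 = 9
  D+0 = D
  1+7 = 8
  1+3 = 4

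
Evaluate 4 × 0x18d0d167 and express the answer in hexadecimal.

Multiply each base-16 digit by 4, carrying:
  7×4 = 28 → write c carry 1
  6×4+1 = 25 → write 9 carry 1
  1×4+1 = 5 → write 5
  d×4 = 52 → write 4 carry 3
  0×4+3 = 3 → write 3
  d×4 = 52 → write 4 carry 3
  8×4+3 = 35 → write 3 carry 2
  1×4+2 = 6 → write 6

0x6343459c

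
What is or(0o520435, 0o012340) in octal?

OR each oct digit independently (no carries):
  5|0=5, 2|1=3, 0|2=2, 4|3=7, 3|4=7, 5|0=5

0o532775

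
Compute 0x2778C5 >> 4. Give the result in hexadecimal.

Shifting right by 4 bits = 1 hex digit: drop the last 1.

0x2778C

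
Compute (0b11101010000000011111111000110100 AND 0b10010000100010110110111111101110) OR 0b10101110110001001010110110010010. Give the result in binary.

0b11101010000000011111111000110100 AND 0b10010000100010110110111111101110 = 0b10000000000000010110111000100100.
Then OR with 0b10101110110001001010110110010010.

0b10101110110001011110111110110110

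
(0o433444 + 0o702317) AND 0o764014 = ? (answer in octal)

Add column by column in base 8, right to left:
  4+7 = 3 carry 1
  4+1+1 = 6
  4+3 = 7
  3+2 = 5
  3+0 = 3
  4+7 = 3 carry 1
  final carry 1
Sum = 0o1335763; now AND with 0o764014:
  1&0=0, 3&7=3, 3&6=2, 5&4=4, 7&0=0, 6&1=0, 3&4=0

0o324000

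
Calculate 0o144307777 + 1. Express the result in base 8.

0o144310000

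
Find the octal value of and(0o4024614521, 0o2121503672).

0o0020400420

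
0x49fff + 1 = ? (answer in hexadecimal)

The trailing 3 digits are F (max in base 16), so adding 1 cascades: they roll to 0 and the next digit up increments.

0x4a000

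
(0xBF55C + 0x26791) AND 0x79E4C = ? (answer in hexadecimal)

0x61C4C

Add column by column in base 16, right to left:
  C+1 = D
  5+9 = E
  5+7 = C
  F+6 = 5 carry 1
  B+2+1 = E
Sum = 0xE5CED; now AND with 0x79E4C:
  E&7=6, 5&9=1, C&E=C, E&4=4, D&C=C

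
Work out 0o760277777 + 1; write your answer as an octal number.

The trailing 5 digits are 7 (max in base 8), so adding 1 cascades: they roll to 0 and the next digit up increments.

0o760300000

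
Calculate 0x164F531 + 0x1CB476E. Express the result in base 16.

0x3303C9F

Add column by column in base 16, right to left:
  1+E = F
  3+6 = 9
  5+7 = C
  F+4 = 3 carry 1
  4+B+1 = 0 carry 1
  6+C+1 = 3 carry 1
  1+1+1 = 3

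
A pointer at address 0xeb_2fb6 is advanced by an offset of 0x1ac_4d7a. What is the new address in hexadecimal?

0x2977d30

Add column by column in base 16, right to left:
  6+a = 0 carry 1
  b+7+1 = 3 carry 1
  f+d+1 = d carry 1
  2+4+1 = 7
  b+c = 7 carry 1
  e+a+1 = 9 carry 1
  0+1+1 = 2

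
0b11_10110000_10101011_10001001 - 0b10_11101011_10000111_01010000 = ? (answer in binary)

0b110001010010010000111001

Subtract column by column in base 2:
  1-0 → 1
  0-0 → 0
  0-0 → 0
  1-0 → 1
  0-1 → 1 (borrow)
  0-0-1 → 1 (borrow)
  0-1-1 → 0 (borrow)
  1-0-1 → 0
  1-1 → 0
  1-1 → 0
  0-1 → 1 (borrow)
  1-0-1 → 0
  0-0 → 0
  1-0 → 1
  0-0 → 0
  1-1 → 0
  0-1 → 1 (borrow)
  0-1-1 → 0 (borrow)
  0-0-1 → 1 (borrow)
  0-1-1 → 0 (borrow)
  1-0-1 → 0
  1-1 → 0
  0-1 → 1 (borrow)
  1-1-1 → 1 (borrow)
  1-0-1 → 0
  1-1 → 0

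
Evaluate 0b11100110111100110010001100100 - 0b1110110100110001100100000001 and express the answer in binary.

Subtract column by column in base 2:
  0-1 → 1 (borrow)
  0-0-1 → 1 (borrow)
  1-0-1 → 0
  0-0 → 0
  0-0 → 0
  1-0 → 1
  1-0 → 1
  0-0 → 0
  0-1 → 1 (borrow)
  0-0-1 → 1 (borrow)
  1-0-1 → 0
  0-1 → 1 (borrow)
  0-1-1 → 0 (borrow)
  1-0-1 → 0
  1-0 → 1
  0-0 → 0
  0-1 → 1 (borrow)
  1-1-1 → 1 (borrow)
  1-0-1 → 0
  1-0 → 1
  1-1 → 0
  0-0 → 0
  1-1 → 0
  1-1 → 0
  0-0 → 0
  0-1 → 1 (borrow)
  1-1-1 → 1 (borrow)
  1-1-1 → 1 (borrow)
  1-0-1 → 0

0b1110000010110100101101100011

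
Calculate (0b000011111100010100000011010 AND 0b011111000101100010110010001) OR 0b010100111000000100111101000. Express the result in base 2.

0b000011111100010100000011010 AND 0b011111000101100010110010001 = 0b000011000100000000000010000.
Then OR with 0b010100111000000100111101000.

0b10111111100000100111111000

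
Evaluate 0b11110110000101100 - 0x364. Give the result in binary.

0b11110100011001000

0x364 = 0b1101100100 in binary.
Subtract column by column in base 2:
  0-0 → 0
  0-0 → 0
  1-1 → 0
  1-0 → 1
  0-0 → 0
  1-1 → 0
  0-1 → 1 (borrow)
  0-0-1 → 1 (borrow)
  0-1-1 → 0 (borrow)
  0-1-1 → 0 (borrow)
  1-0-1 → 0
  1-0 → 1
  0-0 → 0
  1-0 → 1
  1-0 → 1
  1-0 → 1
  1-0 → 1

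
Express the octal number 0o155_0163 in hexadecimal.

Each octal digit is 3 bits: 1=001 5=101 5=101 0=000 1=001 6=110 3=011.
Group the bits into nibbles: 0110 1101 0000 0111 0011 → 6d073.

0x6d073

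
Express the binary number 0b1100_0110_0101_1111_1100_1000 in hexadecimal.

0xc65fc8

Group the bits into nibbles: 1100 0110 0101 1111 1100 1000 → c65fc8.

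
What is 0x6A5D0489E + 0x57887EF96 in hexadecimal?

Add column by column in base 16, right to left:
  E+6 = 4 carry 1
  9+9+1 = 3 carry 1
  8+F+1 = 8 carry 1
  4+E+1 = 3 carry 1
  0+7+1 = 8
  D+8 = 5 carry 1
  5+8+1 = E
  A+7 = 1 carry 1
  6+5+1 = C

0xC1E583834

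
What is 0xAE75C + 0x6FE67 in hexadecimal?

0x11E5C3

Add column by column in base 16, right to left:
  C+7 = 3 carry 1
  5+6+1 = C
  7+E = 5 carry 1
  E+F+1 = E carry 1
  A+6+1 = 1 carry 1
  final carry 1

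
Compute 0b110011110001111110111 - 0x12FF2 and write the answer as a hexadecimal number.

0x18B405

0b110011110001111110111 = 0x19E3F7 in hexadecimal.
Subtract column by column in base 16:
  7-2 → 5
  F-F → 0
  3-F → 4 (borrow)
  E-2-1 → B
  9-1 → 8
  1-0 → 1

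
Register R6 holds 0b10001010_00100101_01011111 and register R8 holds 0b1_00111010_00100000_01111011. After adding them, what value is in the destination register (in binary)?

Add column by column in base 2, right to left:
  1+1 = 0 carry 1
  1+1+1 = 1 carry 1
  1+0+1 = 0 carry 1
  1+1+1 = 1 carry 1
  1+1+1 = 1 carry 1
  0+1+1 = 0 carry 1
  1+1+1 = 1 carry 1
  0+0+1 = 1
  1+0 = 1
  0+0 = 0
  1+0 = 1
  0+0 = 0
  0+0 = 0
  1+1 = 0 carry 1
  0+0+1 = 1
  0+0 = 0
  0+0 = 0
  1+1 = 0 carry 1
  0+0+1 = 1
  1+1 = 0 carry 1
  0+1+1 = 0 carry 1
  0+1+1 = 0 carry 1
  0+0+1 = 1
  1+0 = 1
  0+1 = 1

0b1110001000100010111011010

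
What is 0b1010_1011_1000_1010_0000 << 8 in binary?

0b1010101110001010000000000000

Left shift by 8: append 8 zero bits.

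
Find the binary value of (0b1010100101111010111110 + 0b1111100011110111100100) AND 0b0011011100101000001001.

Add column by column in base 2, right to left:
  0+0 = 0
  1+0 = 1
  1+1 = 0 carry 1
  1+0+1 = 0 carry 1
  1+0+1 = 0 carry 1
  1+1+1 = 1 carry 1
  0+1+1 = 0 carry 1
  1+1+1 = 1 carry 1
  0+1+1 = 0 carry 1
  1+0+1 = 0 carry 1
  1+1+1 = 1 carry 1
  1+1+1 = 1 carry 1
  1+1+1 = 1 carry 1
  0+1+1 = 0 carry 1
  1+0+1 = 0 carry 1
  0+0+1 = 1
  0+0 = 0
  1+1 = 0 carry 1
  0+1+1 = 0 carry 1
  1+1+1 = 1 carry 1
  0+1+1 = 0 carry 1
  1+1+1 = 1 carry 1
  final carry 1
Sum = 0b11010001001110010100010; now AND with 0b0011011100101000001001:
  11010001001110010100010
& 00011011100101000001001
= 00010001000100000000000

0b10001000100000000000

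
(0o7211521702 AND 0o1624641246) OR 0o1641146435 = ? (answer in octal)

0o7211521702 AND 0o1624641246 = 0o1200401202.
Then OR with 0o1641146435.

0o1641547637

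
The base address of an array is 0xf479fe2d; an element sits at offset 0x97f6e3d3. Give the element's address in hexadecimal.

0x18c70e200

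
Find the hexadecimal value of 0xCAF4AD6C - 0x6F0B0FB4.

Subtract column by column in base 16:
  C-4 → 8
  6-B → B (borrow)
  D-F-1 → D (borrow)
  A-0-1 → 9
  4-B → 9 (borrow)
  F-0-1 → E
  A-F → B (borrow)
  C-6-1 → 5

0x5BE99DB8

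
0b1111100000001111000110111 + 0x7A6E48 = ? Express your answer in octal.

0o232506177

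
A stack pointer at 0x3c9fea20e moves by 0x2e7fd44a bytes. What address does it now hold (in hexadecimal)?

0x3f87e7658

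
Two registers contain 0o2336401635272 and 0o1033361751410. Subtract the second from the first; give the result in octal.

Subtract column by column in base 8:
  2-0 → 2
  7-1 → 6
  2-4 → 6 (borrow)
  5-1-1 → 3
  3-5 → 6 (borrow)
  6-7-1 → 6 (borrow)
  1-1-1 → 7 (borrow)
  0-6-1 → 1 (borrow)
  4-3-1 → 0
  6-3 → 3
  3-3 → 0
  3-0 → 3
  2-1 → 1

0o1303017663662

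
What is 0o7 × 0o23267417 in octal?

0o207404551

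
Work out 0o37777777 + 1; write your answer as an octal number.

0o40000000

The trailing 7 digits are 7 (max in base 8), so adding 1 cascades: they roll to 0 and the next digit up increments.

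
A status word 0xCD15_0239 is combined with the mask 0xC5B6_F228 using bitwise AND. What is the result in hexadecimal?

AND each hex digit independently (no carries):
  C&C=C, D&5=5, 1&B=1, 5&6=4, 0&F=0, 2&2=2, 3&2=2, 9&8=8

0xC5140228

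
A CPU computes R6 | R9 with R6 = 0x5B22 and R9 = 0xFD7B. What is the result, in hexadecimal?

0xFF7B

OR each hex digit independently (no carries):
  5|F=F, B|D=F, 2|7=7, 2|B=B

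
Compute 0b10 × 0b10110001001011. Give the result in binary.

0b101100010010110

Multiply each base-2 digit by 2, carrying:
  1×2 = 2 → write 0 carry 1
  1×2+1 = 3 → write 1 carry 1
  0×2+1 = 1 → write 1
  1×2 = 2 → write 0 carry 1
  0×2+1 = 1 → write 1
  0×2 = 0 → write 0
  1×2 = 2 → write 0 carry 1
  0×2+1 = 1 → write 1
  0×2 = 0 → write 0
  0×2 = 0 → write 0
  1×2 = 2 → write 0 carry 1
  1×2+1 = 3 → write 1 carry 1
  0×2+1 = 1 → write 1
  1×2 = 2 → write 0 carry 1
  remaining carry: 1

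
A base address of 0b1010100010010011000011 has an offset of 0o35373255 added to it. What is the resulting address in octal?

0o50015560

0b1010100010010011000011 = 0o12422303 in octal.
Add column by column in base 8, right to left:
  3+5 = 0 carry 1
  0+5+1 = 6
  3+2 = 5
  2+3 = 5
  2+7 = 1 carry 1
  4+3+1 = 0 carry 1
  2+5+1 = 0 carry 1
  1+3+1 = 5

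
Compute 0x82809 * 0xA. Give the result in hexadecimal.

Multiply each base-16 digit by 10, carrying:
  9×10 = 90 → write A carry 5
  0×10+5 = 5 → write 5
  8×10 = 80 → write 0 carry 5
  2×10+5 = 25 → write 9 carry 1
  8×10+1 = 81 → write 1 carry 5
  remaining carry: 5

0x51905A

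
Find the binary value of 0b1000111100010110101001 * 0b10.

0b10001111000101101010010

Multiply each base-2 digit by 2, carrying:
  1×2 = 2 → write 0 carry 1
  0×2+1 = 1 → write 1
  0×2 = 0 → write 0
  1×2 = 2 → write 0 carry 1
  0×2+1 = 1 → write 1
  1×2 = 2 → write 0 carry 1
  0×2+1 = 1 → write 1
  1×2 = 2 → write 0 carry 1
  1×2+1 = 3 → write 1 carry 1
  0×2+1 = 1 → write 1
  1×2 = 2 → write 0 carry 1
  0×2+1 = 1 → write 1
  0×2 = 0 → write 0
  0×2 = 0 → write 0
  1×2 = 2 → write 0 carry 1
  1×2+1 = 3 → write 1 carry 1
  1×2+1 = 3 → write 1 carry 1
  1×2+1 = 3 → write 1 carry 1
  0×2+1 = 1 → write 1
  0×2 = 0 → write 0
  0×2 = 0 → write 0
  1×2 = 2 → write 0 carry 1
  remaining carry: 1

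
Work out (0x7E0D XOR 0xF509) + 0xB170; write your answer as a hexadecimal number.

0x13C74

First 0x7E0D XOR 0xF509 = 0x8B04.
Add column by column in base 16, right to left:
  4+0 = 4
  0+7 = 7
  B+1 = C
  8+B = 3 carry 1
  final carry 1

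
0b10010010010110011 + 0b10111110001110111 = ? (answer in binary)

Add column by column in base 2, right to left:
  1+1 = 0 carry 1
  1+1+1 = 1 carry 1
  0+1+1 = 0 carry 1
  0+0+1 = 1
  1+1 = 0 carry 1
  1+1+1 = 1 carry 1
  0+1+1 = 0 carry 1
  1+0+1 = 0 carry 1
  0+0+1 = 1
  0+0 = 0
  1+1 = 0 carry 1
  0+1+1 = 0 carry 1
  0+1+1 = 0 carry 1
  1+1+1 = 1 carry 1
  0+1+1 = 0 carry 1
  0+0+1 = 1
  1+1 = 0 carry 1
  final carry 1

0b101010000100101010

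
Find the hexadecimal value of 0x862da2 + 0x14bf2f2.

Add column by column in base 16, right to left:
  2+2 = 4
  a+f = 9 carry 1
  d+2+1 = 0 carry 1
  2+f+1 = 2 carry 1
  6+b+1 = 2 carry 1
  8+4+1 = d
  0+1 = 1

0x1d22094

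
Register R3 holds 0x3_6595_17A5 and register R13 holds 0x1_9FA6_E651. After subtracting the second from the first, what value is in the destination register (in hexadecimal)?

0x1C5EE3154

Subtract column by column in base 16:
  5-1 → 4
  A-5 → 5
  7-6 → 1
  1-E → 3 (borrow)
  5-6-1 → E (borrow)
  9-A-1 → E (borrow)
  5-F-1 → 5 (borrow)
  6-9-1 → C (borrow)
  3-1-1 → 1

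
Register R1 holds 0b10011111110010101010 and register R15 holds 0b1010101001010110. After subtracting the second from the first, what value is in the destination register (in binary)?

0b10010101001001010100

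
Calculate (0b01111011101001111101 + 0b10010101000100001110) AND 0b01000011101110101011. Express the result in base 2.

Add column by column in base 2, right to left:
  1+0 = 1
  0+1 = 1
  1+1 = 0 carry 1
  1+1+1 = 1 carry 1
  1+0+1 = 0 carry 1
  1+0+1 = 0 carry 1
  1+0+1 = 0 carry 1
  0+0+1 = 1
  0+1 = 1
  1+0 = 1
  0+0 = 0
  1+0 = 1
  1+1 = 0 carry 1
  1+0+1 = 0 carry 1
  0+1+1 = 0 carry 1
  1+0+1 = 0 carry 1
  1+1+1 = 1 carry 1
  1+0+1 = 0 carry 1
  1+0+1 = 0 carry 1
  0+1+1 = 0 carry 1
  final carry 1
Sum = 0b100010000101110001011; now AND with 0b01000011101110101011:
  100010000101110001011
& 001000011101110101011
= 000000000101110001011

0b101110001011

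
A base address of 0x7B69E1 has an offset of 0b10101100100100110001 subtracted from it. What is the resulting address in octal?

0o34120260

0x7B69E1 = 0o36664741 in octal.
0b10101100100100110001 = 0o2544461 in octal.
Subtract column by column in base 8:
  1-1 → 0
  4-6 → 6 (borrow)
  7-4-1 → 2
  4-4 → 0
  6-4 → 2
  6-5 → 1
  6-2 → 4
  3-0 → 3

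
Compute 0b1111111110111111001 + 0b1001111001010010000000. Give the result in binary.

0b1011111001001001111001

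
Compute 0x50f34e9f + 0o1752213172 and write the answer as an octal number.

0o14047062431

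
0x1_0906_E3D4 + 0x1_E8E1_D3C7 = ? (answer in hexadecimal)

Add column by column in base 16, right to left:
  4+7 = B
  D+C = 9 carry 1
  3+3+1 = 7
  E+D = B carry 1
  6+1+1 = 8
  0+E = E
  9+8 = 1 carry 1
  0+E+1 = F
  1+1 = 2

0x2F1E8B79B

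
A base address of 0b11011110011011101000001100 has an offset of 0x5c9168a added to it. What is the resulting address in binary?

0x5c9168a = 0b101110010010001011010001010 in binary.
Add column by column in base 2, right to left:
  0+0 = 0
  0+1 = 1
  1+0 = 1
  1+1 = 0 carry 1
  0+0+1 = 1
  0+0 = 0
  0+0 = 0
  0+1 = 1
  0+0 = 0
  1+1 = 0 carry 1
  0+1+1 = 0 carry 1
  1+0+1 = 0 carry 1
  1+1+1 = 1 carry 1
  1+0+1 = 0 carry 1
  0+0+1 = 1
  1+0 = 1
  1+1 = 0 carry 1
  0+0+1 = 1
  0+0 = 0
  1+1 = 0 carry 1
  1+0+1 = 0 carry 1
  1+0+1 = 0 carry 1
  1+1+1 = 1 carry 1
  0+1+1 = 0 carry 1
  1+1+1 = 1 carry 1
  1+0+1 = 0 carry 1
  0+1+1 = 0 carry 1
  final carry 1

0b1001010000101101000010010110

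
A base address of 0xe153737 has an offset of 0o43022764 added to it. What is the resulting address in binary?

0xe153737 = 0b1110000101010011011100110111 in binary.
0o43022764 = 0b100011000010010111110100 in binary.
Add column by column in base 2, right to left:
  1+0 = 1
  1+0 = 1
  1+1 = 0 carry 1
  0+0+1 = 1
  1+1 = 0 carry 1
  1+1+1 = 1 carry 1
  0+1+1 = 0 carry 1
  0+1+1 = 0 carry 1
  1+1+1 = 1 carry 1
  1+0+1 = 0 carry 1
  1+1+1 = 1 carry 1
  0+0+1 = 1
  1+0 = 1
  1+1 = 0 carry 1
  0+0+1 = 1
  0+0 = 0
  1+0 = 1
  0+0 = 0
  1+1 = 0 carry 1
  0+1+1 = 0 carry 1
  1+0+1 = 0 carry 1
  0+0+1 = 1
  0+0 = 0
  0+1 = 1
  0+0 = 0
  1+0 = 1
  1+0 = 1
  1+0 = 1

0b1110101000010101110100101011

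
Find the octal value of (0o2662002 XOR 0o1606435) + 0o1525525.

0o4612164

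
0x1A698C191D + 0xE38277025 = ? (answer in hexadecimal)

Add column by column in base 16, right to left:
  D+5 = 2 carry 1
  1+2+1 = 4
  9+0 = 9
  1+7 = 8
  C+7 = 3 carry 1
  8+2+1 = B
  9+8 = 1 carry 1
  6+3+1 = A
  A+E = 8 carry 1
  1+0+1 = 2

0x28A1B38942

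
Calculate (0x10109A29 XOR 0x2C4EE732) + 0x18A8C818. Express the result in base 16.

0x55074533

First 0x10109A29 XOR 0x2C4EE732 = 0x3C5E7D1B.
Add column by column in base 16, right to left:
  B+8 = 3 carry 1
  1+1+1 = 3
  D+8 = 5 carry 1
  7+C+1 = 4 carry 1
  E+8+1 = 7 carry 1
  5+A+1 = 0 carry 1
  C+8+1 = 5 carry 1
  3+1+1 = 5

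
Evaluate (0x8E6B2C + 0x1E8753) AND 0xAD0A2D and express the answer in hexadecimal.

0xAC022D

Add column by column in base 16, right to left:
  C+3 = F
  2+5 = 7
  B+7 = 2 carry 1
  6+8+1 = F
  E+E = C carry 1
  8+1+1 = A
Sum = 0xACF27F; now AND with 0xAD0A2D:
  A&A=A, C&D=C, F&0=0, 2&A=2, 7&2=2, F&D=D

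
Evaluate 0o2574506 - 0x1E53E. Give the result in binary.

0o2574506 = 0b10101111100101000110 in binary.
0x1E53E = 0b11110010100111110 in binary.
Subtract column by column in base 2:
  0-0 → 0
  1-1 → 0
  1-1 → 0
  0-1 → 1 (borrow)
  0-1-1 → 0 (borrow)
  0-1-1 → 0 (borrow)
  1-0-1 → 0
  0-0 → 0
  1-1 → 0
  0-0 → 0
  0-1 → 1 (borrow)
  1-0-1 → 0
  1-0 → 1
  1-1 → 0
  1-1 → 0
  1-1 → 0
  0-1 → 1 (borrow)
  1-0-1 → 0
  0-0 → 0
  1-0 → 1

0b10010001010000001000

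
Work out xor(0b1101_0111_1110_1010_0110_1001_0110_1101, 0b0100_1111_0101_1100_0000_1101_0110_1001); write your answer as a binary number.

0b10011000101101100110010000000100

XOR bit by bit (1 where the bits differ):
  11010111111010100110100101101101
^ 01001111010111000000110101101001
= 10011000101101100110010000000100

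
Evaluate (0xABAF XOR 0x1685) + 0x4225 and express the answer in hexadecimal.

0xFF4F

First 0xABAF XOR 0x1685 = 0xBD2A.
Add column by column in base 16, right to left:
  A+5 = F
  2+2 = 4
  D+2 = F
  B+4 = F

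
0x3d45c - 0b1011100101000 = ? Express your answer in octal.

0x3d45c = 0o752134 in octal.
0b1011100101000 = 0o13450 in octal.
Subtract column by column in base 8:
  4-0 → 4
  3-5 → 6 (borrow)
  1-4-1 → 4 (borrow)
  2-3-1 → 6 (borrow)
  5-1-1 → 3
  7-0 → 7

0o736464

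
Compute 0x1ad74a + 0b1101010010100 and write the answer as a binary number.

0b110101111000111011110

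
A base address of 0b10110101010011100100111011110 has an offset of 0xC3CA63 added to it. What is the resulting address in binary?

0b10111011011011001010001000001

0xC3CA63 = 0b110000111100101001100011 in binary.
Add column by column in base 2, right to left:
  0+1 = 1
  1+1 = 0 carry 1
  1+0+1 = 0 carry 1
  1+0+1 = 0 carry 1
  1+0+1 = 0 carry 1
  0+1+1 = 0 carry 1
  1+1+1 = 1 carry 1
  1+0+1 = 0 carry 1
  1+0+1 = 0 carry 1
  0+1+1 = 0 carry 1
  0+0+1 = 1
  1+1 = 0 carry 1
  0+0+1 = 1
  0+0 = 0
  1+1 = 0 carry 1
  1+1+1 = 1 carry 1
  1+1+1 = 1 carry 1
  0+1+1 = 0 carry 1
  0+0+1 = 1
  1+0 = 1
  0+0 = 0
  1+0 = 1
  0+1 = 1
  1+1 = 0 carry 1
  0+0+1 = 1
  1+0 = 1
  1+0 = 1
  0+0 = 0
  1+0 = 1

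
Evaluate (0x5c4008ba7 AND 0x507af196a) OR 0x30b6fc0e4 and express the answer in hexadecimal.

0x5c4008ba7 AND 0x507af196a = 0x504000922.
Then OR with 0x30b6fc0e4.

0x70f6fc9e6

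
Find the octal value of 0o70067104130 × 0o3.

0o250245314410

Multiply each base-8 digit by 3, carrying:
  0×3 = 0 → write 0
  3×3 = 9 → write 1 carry 1
  1×3+1 = 4 → write 4
  4×3 = 12 → write 4 carry 1
  0×3+1 = 1 → write 1
  1×3 = 3 → write 3
  7×3 = 21 → write 5 carry 2
  6×3+2 = 20 → write 4 carry 2
  0×3+2 = 2 → write 2
  0×3 = 0 → write 0
  7×3 = 21 → write 5 carry 2
  remaining carry: 2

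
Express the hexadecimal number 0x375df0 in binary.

0b1101110101110111110000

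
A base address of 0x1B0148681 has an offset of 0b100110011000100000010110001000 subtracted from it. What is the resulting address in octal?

0o61154500371

0x1B0148681 = 0o66005103201 in octal.
0b100110011000100000010110001000 = 0o4630402610 in octal.
Subtract column by column in base 8:
  1-0 → 1
  0-1 → 7 (borrow)
  2-6-1 → 3 (borrow)
  3-2-1 → 0
  0-0 → 0
  1-4 → 5 (borrow)
  5-0-1 → 4
  0-3 → 5 (borrow)
  0-6-1 → 1 (borrow)
  6-4-1 → 1
  6-0 → 6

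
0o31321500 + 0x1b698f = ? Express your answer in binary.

0b100000010000110011001111

0o31321500 = 0b11001011010001101000000 in binary.
0x1b698f = 0b110110110100110001111 in binary.
Add column by column in base 2, right to left:
  0+1 = 1
  0+1 = 1
  0+1 = 1
  0+1 = 1
  0+0 = 0
  0+0 = 0
  1+0 = 1
  0+1 = 1
  1+1 = 0 carry 1
  1+0+1 = 0 carry 1
  0+0+1 = 1
  0+1 = 1
  0+0 = 0
  1+1 = 0 carry 1
  0+1+1 = 0 carry 1
  1+0+1 = 0 carry 1
  1+1+1 = 1 carry 1
  0+1+1 = 0 carry 1
  1+0+1 = 0 carry 1
  0+1+1 = 0 carry 1
  0+1+1 = 0 carry 1
  1+0+1 = 0 carry 1
  1+0+1 = 0 carry 1
  final carry 1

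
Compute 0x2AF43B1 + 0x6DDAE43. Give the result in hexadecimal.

0x98CF1F4

Add column by column in base 16, right to left:
  1+3 = 4
  B+4 = F
  3+E = 1 carry 1
  4+A+1 = F
  F+D = C carry 1
  A+D+1 = 8 carry 1
  2+6+1 = 9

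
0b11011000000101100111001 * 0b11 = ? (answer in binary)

0b1010001000010000110101011

Multiply each base-2 digit by 3, carrying:
  1×3 = 3 → write 1 carry 1
  0×3+1 = 1 → write 1
  0×3 = 0 → write 0
  1×3 = 3 → write 1 carry 1
  1×3+1 = 4 → write 0 carry 2
  1×3+2 = 5 → write 1 carry 2
  0×3+2 = 2 → write 0 carry 1
  0×3+1 = 1 → write 1
  1×3 = 3 → write 1 carry 1
  1×3+1 = 4 → write 0 carry 2
  0×3+2 = 2 → write 0 carry 1
  1×3+1 = 4 → write 0 carry 2
  0×3+2 = 2 → write 0 carry 1
  0×3+1 = 1 → write 1
  0×3 = 0 → write 0
  0×3 = 0 → write 0
  0×3 = 0 → write 0
  0×3 = 0 → write 0
  1×3 = 3 → write 1 carry 1
  1×3+1 = 4 → write 0 carry 2
  0×3+2 = 2 → write 0 carry 1
  1×3+1 = 4 → write 0 carry 2
  1×3+2 = 5 → write 1 carry 2
  remaining carry: 10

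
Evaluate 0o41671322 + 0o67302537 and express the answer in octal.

Add column by column in base 8, right to left:
  2+7 = 1 carry 1
  2+3+1 = 6
  3+5 = 0 carry 1
  1+2+1 = 4
  7+0 = 7
  6+3 = 1 carry 1
  1+7+1 = 1 carry 1
  4+6+1 = 3 carry 1
  final carry 1

0o131174061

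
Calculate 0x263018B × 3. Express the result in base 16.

0x72904A1

Multiply each base-16 digit by 3, carrying:
  B×3 = 33 → write 1 carry 2
  8×3+2 = 26 → write A carry 1
  1×3+1 = 4 → write 4
  0×3 = 0 → write 0
  3×3 = 9 → write 9
  6×3 = 18 → write 2 carry 1
  2×3+1 = 7 → write 7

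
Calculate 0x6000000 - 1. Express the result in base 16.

The trailing 6 digits are 0, so subtracting 1 borrows through: they become F and the next digit up decrements.

0x5FFFFFF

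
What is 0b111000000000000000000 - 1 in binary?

The trailing 18 digits are 0, so subtracting 1 borrows through: they become 1 and the next digit up decrements.

0b110111111111111111111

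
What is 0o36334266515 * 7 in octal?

Multiply each base-8 digit by 7, carrying:
  5×7 = 35 → write 3 carry 4
  1×7+4 = 11 → write 3 carry 1
  5×7+1 = 36 → write 4 carry 4
  6×7+4 = 46 → write 6 carry 5
  6×7+5 = 47 → write 7 carry 5
  2×7+5 = 19 → write 3 carry 2
  4×7+2 = 30 → write 6 carry 3
  3×7+3 = 24 → write 0 carry 3
  3×7+3 = 24 → write 0 carry 3
  6×7+3 = 45 → write 5 carry 5
  3×7+5 = 26 → write 2 carry 3
  remaining carry: 3

0o325006376433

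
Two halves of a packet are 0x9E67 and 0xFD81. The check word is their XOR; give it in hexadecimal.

XOR each hex digit independently (no carries):
  9^F=6, E^D=3, 6^8=E, 7^1=6

0x63E6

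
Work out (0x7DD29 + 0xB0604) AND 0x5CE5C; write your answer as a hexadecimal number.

0xC20C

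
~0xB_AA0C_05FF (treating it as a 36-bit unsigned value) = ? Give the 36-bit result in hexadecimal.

0x455F3FA00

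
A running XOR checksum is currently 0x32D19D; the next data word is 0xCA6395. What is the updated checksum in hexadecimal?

0xF8B208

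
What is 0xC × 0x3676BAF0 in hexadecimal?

0x28D90C340

Multiply each base-16 digit by 12, carrying:
  0×12 = 0 → write 0
  F×12 = 180 → write 4 carry 11
  A×12+11 = 131 → write 3 carry 8
  B×12+8 = 140 → write C carry 8
  6×12+8 = 80 → write 0 carry 5
  7×12+5 = 89 → write 9 carry 5
  6×12+5 = 77 → write D carry 4
  3×12+4 = 40 → write 8 carry 2
  remaining carry: 2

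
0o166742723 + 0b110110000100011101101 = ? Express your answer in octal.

0b110110000100011101101 = 0o6604355 in octal.
Add column by column in base 8, right to left:
  3+5 = 0 carry 1
  2+5+1 = 0 carry 1
  7+3+1 = 3 carry 1
  2+4+1 = 7
  4+0 = 4
  7+6 = 5 carry 1
  6+6+1 = 5 carry 1
  6+0+1 = 7
  1+0 = 1

0o175547300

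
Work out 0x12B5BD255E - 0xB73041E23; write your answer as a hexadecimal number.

0x742B9073B

Subtract column by column in base 16:
  E-3 → B
  5-2 → 3
  5-E → 7 (borrow)
  2-1-1 → 0
  D-4 → 9
  B-0 → B
  5-3 → 2
  B-7 → 4
  2-B → 7 (borrow)
  1-0-1 → 0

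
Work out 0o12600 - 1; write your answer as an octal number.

The trailing 2 digits are 0, so subtracting 1 borrows through: they become 7 and the next digit up decrements.

0o12577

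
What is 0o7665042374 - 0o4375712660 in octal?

0o3267127514

Subtract column by column in base 8:
  4-0 → 4
  7-6 → 1
  3-6 → 5 (borrow)
  2-2-1 → 7 (borrow)
  4-1-1 → 2
  0-7 → 1 (borrow)
  5-5-1 → 7 (borrow)
  6-7-1 → 6 (borrow)
  6-3-1 → 2
  7-4 → 3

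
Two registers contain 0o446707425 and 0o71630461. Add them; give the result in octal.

Add column by column in base 8, right to left:
  5+1 = 6
  2+6 = 0 carry 1
  4+4+1 = 1 carry 1
  7+0+1 = 0 carry 1
  0+3+1 = 4
  7+6 = 5 carry 1
  6+1+1 = 0 carry 1
  4+7+1 = 4 carry 1
  4+0+1 = 5

0o540540106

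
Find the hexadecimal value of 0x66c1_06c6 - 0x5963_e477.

Subtract column by column in base 16:
  6-7 → f (borrow)
  c-7-1 → 4
  6-4 → 2
  0-e → 2 (borrow)
  1-3-1 → d (borrow)
  c-6-1 → 5
  6-9 → d (borrow)
  6-5-1 → 0

0xd5d224f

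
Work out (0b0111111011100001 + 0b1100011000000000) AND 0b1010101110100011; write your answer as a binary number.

0b10100001

Add column by column in base 2, right to left:
  1+0 = 1
  0+0 = 0
  0+0 = 0
  0+0 = 0
  0+0 = 0
  1+0 = 1
  1+0 = 1
  1+0 = 1
  0+0 = 0
  1+1 = 0 carry 1
  1+1+1 = 1 carry 1
  1+0+1 = 0 carry 1
  1+0+1 = 0 carry 1
  1+0+1 = 0 carry 1
  1+1+1 = 1 carry 1
  0+1+1 = 0 carry 1
  final carry 1
Sum = 0b10100010011100001; now AND with 0b1010101110100011:
  10100010011100001
& 01010101110100011
= 00000000010100001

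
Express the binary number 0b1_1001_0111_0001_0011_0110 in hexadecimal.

Group the bits into nibbles: 0001 1001 0111 0001 0011 0110 → 197136.

0x197136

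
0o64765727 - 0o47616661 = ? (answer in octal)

Subtract column by column in base 8:
  7-1 → 6
  2-6 → 4 (borrow)
  7-6-1 → 0
  5-6 → 7 (borrow)
  6-1-1 → 4
  7-6 → 1
  4-7 → 5 (borrow)
  6-4-1 → 1

0o15147046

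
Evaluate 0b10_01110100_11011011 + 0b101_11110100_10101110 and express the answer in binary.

0b10000110100110001001

Add column by column in base 2, right to left:
  1+0 = 1
  1+1 = 0 carry 1
  0+1+1 = 0 carry 1
  1+1+1 = 1 carry 1
  1+0+1 = 0 carry 1
  0+1+1 = 0 carry 1
  1+0+1 = 0 carry 1
  1+1+1 = 1 carry 1
  0+0+1 = 1
  0+0 = 0
  1+1 = 0 carry 1
  0+0+1 = 1
  1+1 = 0 carry 1
  1+1+1 = 1 carry 1
  1+1+1 = 1 carry 1
  0+1+1 = 0 carry 1
  0+1+1 = 0 carry 1
  1+0+1 = 0 carry 1
  0+1+1 = 0 carry 1
  final carry 1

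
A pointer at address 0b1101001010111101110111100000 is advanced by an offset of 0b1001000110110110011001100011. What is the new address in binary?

Add column by column in base 2, right to left:
  0+1 = 1
  0+1 = 1
  0+0 = 0
  0+0 = 0
  0+0 = 0
  1+1 = 0 carry 1
  1+1+1 = 1 carry 1
  1+0+1 = 0 carry 1
  1+0+1 = 0 carry 1
  0+1+1 = 0 carry 1
  1+1+1 = 1 carry 1
  1+0+1 = 0 carry 1
  1+0+1 = 0 carry 1
  0+1+1 = 0 carry 1
  1+1+1 = 1 carry 1
  1+0+1 = 0 carry 1
  1+1+1 = 1 carry 1
  1+1+1 = 1 carry 1
  0+0+1 = 1
  1+1 = 0 carry 1
  0+1+1 = 0 carry 1
  1+0+1 = 0 carry 1
  0+0+1 = 1
  0+0 = 0
  1+1 = 0 carry 1
  0+0+1 = 1
  1+0 = 1
  1+1 = 0 carry 1
  final carry 1

0b10110010001110100010001000011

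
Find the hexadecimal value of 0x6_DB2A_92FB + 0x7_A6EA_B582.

Add column by column in base 16, right to left:
  B+2 = D
  F+8 = 7 carry 1
  2+5+1 = 8
  9+B = 4 carry 1
  A+A+1 = 5 carry 1
  2+E+1 = 1 carry 1
  B+6+1 = 2 carry 1
  D+A+1 = 8 carry 1
  6+7+1 = E

0xE8215487D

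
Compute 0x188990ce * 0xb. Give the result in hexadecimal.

0x10de938da

Multiply each base-16 digit by 11, carrying:
  e×11 = 154 → write a carry 9
  c×11+9 = 141 → write d carry 8
  0×11+8 = 8 → write 8
  9×11 = 99 → write 3 carry 6
  9×11+6 = 105 → write 9 carry 6
  8×11+6 = 94 → write e carry 5
  8×11+5 = 93 → write d carry 5
  1×11+5 = 16 → write 0 carry 1
  remaining carry: 1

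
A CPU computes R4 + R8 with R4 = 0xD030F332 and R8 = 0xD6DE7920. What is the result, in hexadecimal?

0x1A70F6C52

Add column by column in base 16, right to left:
  2+0 = 2
  3+2 = 5
  3+9 = C
  F+7 = 6 carry 1
  0+E+1 = F
  3+D = 0 carry 1
  0+6+1 = 7
  D+D = A carry 1
  final carry 1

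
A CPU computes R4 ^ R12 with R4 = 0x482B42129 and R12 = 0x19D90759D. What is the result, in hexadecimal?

0x51F2454B4

XOR each hex digit independently (no carries):
  4^1=5, 8^9=1, 2^D=F, B^9=2, 4^0=4, 2^7=5, 1^5=4, 2^9=B, 9^D=4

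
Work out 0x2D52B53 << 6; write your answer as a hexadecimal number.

0xB54AD4C0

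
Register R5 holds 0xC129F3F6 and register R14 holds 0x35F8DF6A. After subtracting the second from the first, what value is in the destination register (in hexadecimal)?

Subtract column by column in base 16:
  6-A → C (borrow)
  F-6-1 → 8
  3-F → 4 (borrow)
  F-D-1 → 1
  9-8 → 1
  2-F → 3 (borrow)
  1-5-1 → B (borrow)
  C-3-1 → 8

0x8B31148C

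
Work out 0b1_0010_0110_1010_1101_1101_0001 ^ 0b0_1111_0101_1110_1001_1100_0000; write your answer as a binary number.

XOR bit by bit (1 where the bits differ):
  1001001101010110111010001
^ 0111101011110100111000000
= 1110100110100010000010001

0b1110100110100010000010001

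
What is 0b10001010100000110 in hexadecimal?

Group the bits into nibbles: 0001 0001 0101 0000 0110 → 11506.

0x11506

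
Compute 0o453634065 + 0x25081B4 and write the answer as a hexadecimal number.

0o453634065 = 0x4AF3835 in hexadecimal.
Add column by column in base 16, right to left:
  5+4 = 9
  3+B = E
  8+1 = 9
  3+8 = B
  F+0 = F
  A+5 = F
  4+2 = 6

0x6FFB9E9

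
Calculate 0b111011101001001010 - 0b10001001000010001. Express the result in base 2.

0b101010100000111001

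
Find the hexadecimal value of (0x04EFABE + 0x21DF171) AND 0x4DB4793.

Add column by column in base 16, right to left:
  E+1 = F
  B+7 = 2 carry 1
  A+1+1 = C
  F+F = E carry 1
  E+D+1 = C carry 1
  4+1+1 = 6
  0+2 = 2
Sum = 0x26CEC2F; now AND with 0x4DB4793:
  2&4=0, 6&D=4, C&B=8, E&4=4, C&7=4, 2&9=0, F&3=3

0x484403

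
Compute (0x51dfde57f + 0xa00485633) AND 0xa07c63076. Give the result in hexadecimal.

0xa06463032

Add column by column in base 16, right to left:
  f+3 = 2 carry 1
  7+3+1 = b
  5+6 = b
  e+5 = 3 carry 1
  d+8+1 = 6 carry 1
  f+4+1 = 4 carry 1
  d+0+1 = e
  1+0 = 1
  5+a = f
Sum = 0xf1e463bb2; now AND with 0xa07c63076:
  f&a=a, 1&0=0, e&7=6, 4&c=4, 6&6=6, 3&3=3, b&0=0, b&7=3, 2&6=2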